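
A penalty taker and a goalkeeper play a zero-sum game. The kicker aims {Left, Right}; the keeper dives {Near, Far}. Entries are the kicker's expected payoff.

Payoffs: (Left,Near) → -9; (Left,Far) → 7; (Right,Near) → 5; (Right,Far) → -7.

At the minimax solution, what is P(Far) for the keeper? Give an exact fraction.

Row minima: Left → -9, Right → -7; maximin = -7.
Column maxima: Near → 5, Far → 7; minimax = 5.
-7 ≠ 5, so there is no saddle point; optimal play is mixed.
Let the kicker play Left with probability p. Expected payoff against Near: (-9)p + 5(1−p) = −14p + 5; against Far: 7p + (-7)(1−p) = 14p − 7.
Setting these equal: −14p + 5 = 14p − 7 ⇒ −28p = -12 ⇒ p = 3/7, and the value is (-14)·(3/7) + 5 = -1.
For the keeper: with q = P(Near), equating Left's and Right's payoffs gives −16q + 7 = 12q − 7 ⇒ q = 1/2.

1/2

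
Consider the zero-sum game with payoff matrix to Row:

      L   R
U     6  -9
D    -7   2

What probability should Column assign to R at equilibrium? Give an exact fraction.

Row minima: U → -9, D → -7; maximin = -7.
Column maxima: L → 6, R → 2; minimax = 2.
-7 ≠ 2, so there is no saddle point; optimal play is mixed.
Let Row play U with probability p. Expected payoff against L: 6p + (-7)(1−p) = 13p − 7; against R: (-9)p + 2(1−p) = −11p + 2.
Setting these equal: 13p − 7 = −11p + 2 ⇒ 24p = 9 ⇒ p = 3/8, and the value is (13)·(3/8) − 7 = -17/8.
For Column: with q = P(L), equating U's and D's payoffs gives 15q − 9 = −9q + 2 ⇒ q = 11/24.

13/24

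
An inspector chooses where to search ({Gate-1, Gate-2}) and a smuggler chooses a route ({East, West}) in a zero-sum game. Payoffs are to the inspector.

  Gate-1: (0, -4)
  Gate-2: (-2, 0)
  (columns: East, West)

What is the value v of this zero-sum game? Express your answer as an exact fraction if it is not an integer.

Row minima: Gate-1 → -4, Gate-2 → -2; maximin = -2.
Column maxima: East → 0, West → 0; minimax = 0.
-2 ≠ 0, so there is no saddle point; optimal play is mixed.
Let the inspector play Gate-1 with probability p. Expected payoff against East: 0p + (-2)(1−p) = 2p − 2; against West: (-4)p + 0(1−p) = −4p.
Setting these equal: 2p − 2 = −4p ⇒ 6p = 2 ⇒ p = 1/3, and the value is (2)·(1/3) − 2 = -4/3.
For the smuggler: with q = P(East), equating Gate-1's and Gate-2's payoffs gives 4q − 4 = −2q ⇒ q = 2/3.

-4/3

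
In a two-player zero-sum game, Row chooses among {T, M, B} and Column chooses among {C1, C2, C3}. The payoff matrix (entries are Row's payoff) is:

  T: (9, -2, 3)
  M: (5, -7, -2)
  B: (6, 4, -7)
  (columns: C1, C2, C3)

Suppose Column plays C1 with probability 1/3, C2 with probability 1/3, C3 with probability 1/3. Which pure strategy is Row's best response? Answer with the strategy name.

Expected payoff of T: (1/3)·9 + (1/3)·(-2) + (1/3)·3 = 10/3.
Expected payoff of M: (1/3)·5 + (1/3)·(-7) + (1/3)·(-2) = -4/3.
Expected payoff of B: (1/3)·6 + (1/3)·4 + (1/3)·(-7) = 1.
The largest is 10/3, so Row's best response is T.

T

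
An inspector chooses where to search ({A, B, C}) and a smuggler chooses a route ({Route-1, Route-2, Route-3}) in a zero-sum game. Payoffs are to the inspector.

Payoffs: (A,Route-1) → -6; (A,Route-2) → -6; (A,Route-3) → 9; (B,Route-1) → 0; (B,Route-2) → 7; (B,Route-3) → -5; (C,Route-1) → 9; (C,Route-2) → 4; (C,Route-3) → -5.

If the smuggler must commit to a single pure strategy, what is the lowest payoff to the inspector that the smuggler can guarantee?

Column maxima: Route-1 → 9, Route-2 → 7, Route-3 → 9.
The smallest of these is 7.

7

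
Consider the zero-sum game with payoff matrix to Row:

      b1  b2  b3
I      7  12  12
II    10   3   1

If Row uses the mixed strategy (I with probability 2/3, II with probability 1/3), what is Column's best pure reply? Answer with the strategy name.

b1

If Column plays b1, Row's expected payoff is (2/3)·7 + (1/3)·10 = 8.
If Column plays b2, Row's expected payoff is (2/3)·12 + (1/3)·3 = 9.
If Column plays b3, Row's expected payoff is (2/3)·12 + (1/3)·1 = 25/3.
Column minimizes Row's payoff; the smallest is 8, so the best response is b1.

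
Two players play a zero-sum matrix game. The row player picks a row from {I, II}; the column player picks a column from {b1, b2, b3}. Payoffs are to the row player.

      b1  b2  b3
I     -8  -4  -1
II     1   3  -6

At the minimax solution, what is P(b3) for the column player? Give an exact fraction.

9/14

Row minima: I → -8, II → -6; maximin = -6.
Column maxima: b1 → 1, b2 → 3, b3 → -1; minimax = -1.
-6 ≠ -1, so there is no saddle point; optimal play is mixed.
b2 is strictly dominated by b1 (it gives the row player strictly more in every row), so the column player never plays it.
On the remaining 2×2 (I, II vs b1, b3):
Let the row player play I with probability p. Expected payoff against b1: (-8)p + 1(1−p) = −9p + 1; against b3: (-1)p + (-6)(1−p) = 5p − 6.
Setting these equal: −9p + 1 = 5p − 6 ⇒ −14p = -7 ⇒ p = 1/2, and the value is (-9)·(1/2) + 1 = -7/2.
For the column player: with q = P(b1), equating I's and II's payoffs gives −7q − 1 = 7q − 6 ⇒ q = 5/14.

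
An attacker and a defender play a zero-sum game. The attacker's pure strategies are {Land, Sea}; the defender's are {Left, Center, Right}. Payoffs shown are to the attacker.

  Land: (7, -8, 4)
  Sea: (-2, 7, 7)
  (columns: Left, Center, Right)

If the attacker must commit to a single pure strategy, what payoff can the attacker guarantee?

Row minima: Land → -8, Sea → -2.
The best of these is -2.

-2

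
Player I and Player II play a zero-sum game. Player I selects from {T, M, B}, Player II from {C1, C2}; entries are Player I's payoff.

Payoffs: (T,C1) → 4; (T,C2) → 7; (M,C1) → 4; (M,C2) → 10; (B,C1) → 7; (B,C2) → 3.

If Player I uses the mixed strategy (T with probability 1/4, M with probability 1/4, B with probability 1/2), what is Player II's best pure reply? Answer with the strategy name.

If Player II plays C1, Player I's expected payoff is (1/4)·4 + (1/4)·4 + (1/2)·7 = 11/2.
If Player II plays C2, Player I's expected payoff is (1/4)·7 + (1/4)·10 + (1/2)·3 = 23/4.
Player II minimizes Player I's payoff; the smallest is 11/2, so the best response is C1.

C1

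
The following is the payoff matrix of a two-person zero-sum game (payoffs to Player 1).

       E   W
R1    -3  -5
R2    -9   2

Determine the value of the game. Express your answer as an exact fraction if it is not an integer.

Row minima: R1 → -5, R2 → -9; maximin = -5.
Column maxima: E → -3, W → 2; minimax = -3.
-5 ≠ -3, so there is no saddle point; optimal play is mixed.
Let Player 1 play R1 with probability p. Expected payoff against E: (-3)p + (-9)(1−p) = 6p − 9; against W: (-5)p + 2(1−p) = −7p + 2.
Setting these equal: 6p − 9 = −7p + 2 ⇒ 13p = 11 ⇒ p = 11/13, and the value is (6)·(11/13) − 9 = -51/13.
For Player 2: with q = P(E), equating R1's and R2's payoffs gives 2q − 5 = −11q + 2 ⇒ q = 7/13.

-51/13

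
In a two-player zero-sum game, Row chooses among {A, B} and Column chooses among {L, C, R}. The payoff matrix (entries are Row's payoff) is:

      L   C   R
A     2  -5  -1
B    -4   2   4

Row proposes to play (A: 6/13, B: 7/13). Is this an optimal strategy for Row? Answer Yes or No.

Against L this mix gives (6/13)·2 + (7/13)·(-4) = -16/13.
Against C this mix gives (6/13)·(-5) + (7/13)·2 = -16/13.
Against R this mix gives (6/13)·(-1) + (7/13)·4 = 22/13.
All of Column's active replies (L, C) yield -16/13, and no column does worse for Row. The mix makes Column indifferent and guarantees -16/13, so it is optimal.

Yes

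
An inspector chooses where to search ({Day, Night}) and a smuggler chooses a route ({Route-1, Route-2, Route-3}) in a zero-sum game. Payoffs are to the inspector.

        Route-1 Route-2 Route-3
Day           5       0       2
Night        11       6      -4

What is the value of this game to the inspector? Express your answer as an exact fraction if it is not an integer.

1

Row minima: Day → 0, Night → -4; maximin = 0.
Column maxima: Route-1 → 11, Route-2 → 6, Route-3 → 2; minimax = 2.
0 ≠ 2, so there is no saddle point; optimal play is mixed.
Route-1 is strictly dominated by Route-2 (it gives the inspector strictly more in every row), so the smuggler never plays it.
On the remaining 2×2 (Day, Night vs Route-2, Route-3):
Let the inspector play Day with probability p. Expected payoff against Route-2: 0p + 6(1−p) = −6p + 6; against Route-3: 2p + (-4)(1−p) = 6p − 4.
Setting these equal: −6p + 6 = 6p − 4 ⇒ −12p = -10 ⇒ p = 5/6, and the value is (-6)·(5/6) + 6 = 1.
For the smuggler: with q = P(Route-2), equating Day's and Night's payoffs gives −2q + 2 = 10q − 4 ⇒ q = 1/2.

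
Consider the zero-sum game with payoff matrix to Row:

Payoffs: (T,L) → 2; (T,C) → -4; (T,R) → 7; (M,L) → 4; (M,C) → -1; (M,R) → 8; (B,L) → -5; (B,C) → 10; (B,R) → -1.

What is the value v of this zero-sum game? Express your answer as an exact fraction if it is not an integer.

Row minima: T → -4, M → -1, B → -5; maximin = -1.
Column maxima: L → 4, C → 10, R → 8; minimax = 4.
-1 ≠ 4, so there is no saddle point; optimal play is mixed.
T is strictly dominated by M, so Row never plays it.
R is strictly dominated by L (it gives Row strictly more in every row), so Column never plays it.
On the remaining 2×2 (M, B vs L, C):
Let Row play M with probability p. Expected payoff against L: 4p + (-5)(1−p) = 9p − 5; against C: (-1)p + 10(1−p) = −11p + 10.
Setting these equal: 9p − 5 = −11p + 10 ⇒ 20p = 15 ⇒ p = 3/4, and the value is (9)·(3/4) − 5 = 7/4.
For Column: with q = P(L), equating M's and B's payoffs gives 5q − 1 = −15q + 10 ⇒ q = 11/20.

7/4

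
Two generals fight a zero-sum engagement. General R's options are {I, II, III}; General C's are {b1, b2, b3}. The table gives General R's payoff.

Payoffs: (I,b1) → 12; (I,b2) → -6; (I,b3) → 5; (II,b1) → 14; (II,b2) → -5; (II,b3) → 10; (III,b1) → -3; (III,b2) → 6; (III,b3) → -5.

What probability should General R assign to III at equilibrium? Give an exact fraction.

15/26

Row minima: I → -6, II → -5, III → -5; maximin = -5.
Column maxima: b1 → 14, b2 → 6, b3 → 10; minimax = 6.
-5 ≠ 6, so there is no saddle point; optimal play is mixed.
I is strictly dominated by II, so General R never plays it.
b1 is strictly dominated by b3 (it gives General R strictly more in every row), so General C never plays it.
On the remaining 2×2 (II, III vs b2, b3):
Let General R play II with probability p. Expected payoff against b2: (-5)p + 6(1−p) = −11p + 6; against b3: 10p + (-5)(1−p) = 15p − 5.
Setting these equal: −11p + 6 = 15p − 5 ⇒ −26p = -11 ⇒ p = 11/26, and the value is (-11)·(11/26) + 6 = 35/26.
For General C: with q = P(b2), equating II's and III's payoffs gives −15q + 10 = 11q − 5 ⇒ q = 15/26.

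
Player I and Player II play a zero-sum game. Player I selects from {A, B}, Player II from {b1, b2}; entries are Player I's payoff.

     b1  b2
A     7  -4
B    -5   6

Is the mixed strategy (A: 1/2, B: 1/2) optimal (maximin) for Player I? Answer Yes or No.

Against b1 this mix gives (1/2)·7 + (1/2)·(-5) = 1.
Against b2 this mix gives (1/2)·(-4) + (1/2)·6 = 1.
All of Player II's active replies (b1, b2) yield 1, and no column does worse for Player I. The mix makes Player II indifferent and guarantees 1, so it is optimal.

Yes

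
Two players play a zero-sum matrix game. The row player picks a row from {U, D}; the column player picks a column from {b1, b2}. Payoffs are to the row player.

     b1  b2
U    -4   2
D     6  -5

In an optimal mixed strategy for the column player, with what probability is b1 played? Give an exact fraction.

Row minima: U → -4, D → -5; maximin = -4.
Column maxima: b1 → 6, b2 → 2; minimax = 2.
-4 ≠ 2, so there is no saddle point; optimal play is mixed.
Let the row player play U with probability p. Expected payoff against b1: (-4)p + 6(1−p) = −10p + 6; against b2: 2p + (-5)(1−p) = 7p − 5.
Setting these equal: −10p + 6 = 7p − 5 ⇒ −17p = -11 ⇒ p = 11/17, and the value is (-10)·(11/17) + 6 = -8/17.
For the column player: with q = P(b1), equating U's and D's payoffs gives −6q + 2 = 11q − 5 ⇒ q = 7/17.

7/17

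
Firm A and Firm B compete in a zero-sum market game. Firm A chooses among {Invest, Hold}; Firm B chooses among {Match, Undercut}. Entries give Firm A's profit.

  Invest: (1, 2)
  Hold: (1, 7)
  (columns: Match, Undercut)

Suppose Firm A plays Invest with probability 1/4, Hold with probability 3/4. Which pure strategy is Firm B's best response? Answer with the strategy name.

If Firm B plays Match, Firm A's expected payoff is (1/4)·1 + (3/4)·1 = 1.
If Firm B plays Undercut, Firm A's expected payoff is (1/4)·2 + (3/4)·7 = 23/4.
Firm B minimizes Firm A's payoff; the smallest is 1, so the best response is Match.

Match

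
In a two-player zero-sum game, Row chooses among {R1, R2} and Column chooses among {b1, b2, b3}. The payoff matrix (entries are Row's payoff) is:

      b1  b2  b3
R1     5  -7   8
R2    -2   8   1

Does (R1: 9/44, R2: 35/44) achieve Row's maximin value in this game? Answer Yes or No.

Against b1 this mix gives (9/44)·5 + (35/44)·(-2) = -25/44.
Against b2 this mix gives (9/44)·(-7) + (35/44)·8 = 217/44.
Against b3 this mix gives (9/44)·8 + (35/44)·1 = 107/44.
Column will play b1, holding Row to -25/44. Shifting weight toward the row that does better against b1 would raise this floor (the equalizing mix achieves 13/11 against both b1 and b2), so the proposed strategy is not optimal.

No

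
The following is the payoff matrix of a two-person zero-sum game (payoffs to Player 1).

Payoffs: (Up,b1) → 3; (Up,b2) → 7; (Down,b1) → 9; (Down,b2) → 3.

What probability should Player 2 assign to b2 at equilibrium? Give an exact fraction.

Row minima: Up → 3, Down → 3; maximin = 3.
Column maxima: b1 → 9, b2 → 7; minimax = 7.
3 ≠ 7, so there is no saddle point; optimal play is mixed.
Let Player 1 play Up with probability p. Expected payoff against b1: 3p + 9(1−p) = −6p + 9; against b2: 7p + 3(1−p) = 4p + 3.
Setting these equal: −6p + 9 = 4p + 3 ⇒ −10p = -6 ⇒ p = 3/5, and the value is (-6)·(3/5) + 9 = 27/5.
For Player 2: with q = P(b1), equating Up's and Down's payoffs gives −4q + 7 = 6q + 3 ⇒ q = 2/5.

3/5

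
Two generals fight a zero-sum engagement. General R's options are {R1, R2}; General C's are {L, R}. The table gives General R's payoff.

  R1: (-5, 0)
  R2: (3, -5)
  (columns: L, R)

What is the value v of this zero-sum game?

-25/13

Row minima: R1 → -5, R2 → -5; maximin = -5.
Column maxima: L → 3, R → 0; minimax = 0.
-5 ≠ 0, so there is no saddle point; optimal play is mixed.
Let General R play R1 with probability p. Expected payoff against L: (-5)p + 3(1−p) = −8p + 3; against R: 0p + (-5)(1−p) = 5p − 5.
Setting these equal: −8p + 3 = 5p − 5 ⇒ −13p = -8 ⇒ p = 8/13, and the value is (-8)·(8/13) + 3 = -25/13.
For General C: with q = P(L), equating R1's and R2's payoffs gives −5q = 8q − 5 ⇒ q = 5/13.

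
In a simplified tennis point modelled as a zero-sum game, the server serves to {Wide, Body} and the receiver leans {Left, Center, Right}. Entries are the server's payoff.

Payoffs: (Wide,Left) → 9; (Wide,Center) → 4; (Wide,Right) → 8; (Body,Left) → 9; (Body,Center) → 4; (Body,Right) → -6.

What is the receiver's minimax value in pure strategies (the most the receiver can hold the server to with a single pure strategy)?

Column maxima: Left → 9, Center → 4, Right → 8.
The smallest of these is 4.

4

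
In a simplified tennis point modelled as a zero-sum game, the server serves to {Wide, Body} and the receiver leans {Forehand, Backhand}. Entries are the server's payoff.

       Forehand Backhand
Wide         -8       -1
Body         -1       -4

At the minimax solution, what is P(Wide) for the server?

Row minima: Wide → -8, Body → -4; maximin = -4.
Column maxima: Forehand → -1, Backhand → -1; minimax = -1.
-4 ≠ -1, so there is no saddle point; optimal play is mixed.
Let the server play Wide with probability p. Expected payoff against Forehand: (-8)p + (-1)(1−p) = −7p − 1; against Backhand: (-1)p + (-4)(1−p) = 3p − 4.
Setting these equal: −7p − 1 = 3p − 4 ⇒ −10p = -3 ⇒ p = 3/10, and the value is (-7)·(3/10) − 1 = -31/10.
For the receiver: with q = P(Forehand), equating Wide's and Body's payoffs gives −7q − 1 = 3q − 4 ⇒ q = 3/10.

3/10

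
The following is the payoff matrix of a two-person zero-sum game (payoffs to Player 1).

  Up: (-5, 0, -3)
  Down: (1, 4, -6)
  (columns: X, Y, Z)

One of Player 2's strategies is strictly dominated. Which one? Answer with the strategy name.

Y

X holds Player 1's payoff strictly below Y in every row: -5 < 0, 1 < 4.
So Y is strictly dominated for Player 2.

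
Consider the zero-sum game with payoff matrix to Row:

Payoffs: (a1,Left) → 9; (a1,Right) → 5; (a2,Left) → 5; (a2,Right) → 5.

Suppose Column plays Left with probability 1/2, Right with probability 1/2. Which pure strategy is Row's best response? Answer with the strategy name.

a1

Expected payoff of a1: (1/2)·9 + (1/2)·5 = 7.
Expected payoff of a2: (1/2)·5 + (1/2)·5 = 5.
The largest is 7, so Row's best response is a1.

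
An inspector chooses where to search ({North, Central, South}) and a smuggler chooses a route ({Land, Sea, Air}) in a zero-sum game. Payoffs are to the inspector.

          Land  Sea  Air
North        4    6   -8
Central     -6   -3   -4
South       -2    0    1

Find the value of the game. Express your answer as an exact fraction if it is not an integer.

-4/5

Row minima: North → -8, Central → -6, South → -2; maximin = -2.
Column maxima: Land → 4, Sea → 6, Air → 1; minimax = 1.
-2 ≠ 1, so there is no saddle point; optimal play is mixed.
Central is strictly dominated by South, so the inspector never plays it.
Sea is strictly dominated by Land (it gives the inspector strictly more in every row), so the smuggler never plays it.
On the remaining 2×2 (North, South vs Land, Air):
Let the inspector play North with probability p. Expected payoff against Land: 4p + (-2)(1−p) = 6p − 2; against Air: (-8)p + 1(1−p) = −9p + 1.
Setting these equal: 6p − 2 = −9p + 1 ⇒ 15p = 3 ⇒ p = 1/5, and the value is (6)·(1/5) − 2 = -4/5.
For the smuggler: with q = P(Land), equating North's and South's payoffs gives 12q − 8 = −3q + 1 ⇒ q = 3/5.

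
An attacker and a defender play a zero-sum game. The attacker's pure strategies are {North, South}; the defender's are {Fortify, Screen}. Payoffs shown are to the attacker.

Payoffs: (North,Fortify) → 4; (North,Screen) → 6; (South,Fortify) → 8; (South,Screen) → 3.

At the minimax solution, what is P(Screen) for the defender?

Row minima: North → 4, South → 3; maximin = 4.
Column maxima: Fortify → 8, Screen → 6; minimax = 6.
4 ≠ 6, so there is no saddle point; optimal play is mixed.
Let the attacker play North with probability p. Expected payoff against Fortify: 4p + 8(1−p) = −4p + 8; against Screen: 6p + 3(1−p) = 3p + 3.
Setting these equal: −4p + 8 = 3p + 3 ⇒ −7p = -5 ⇒ p = 5/7, and the value is (-4)·(5/7) + 8 = 36/7.
For the defender: with q = P(Fortify), equating North's and South's payoffs gives −2q + 6 = 5q + 3 ⇒ q = 3/7.

4/7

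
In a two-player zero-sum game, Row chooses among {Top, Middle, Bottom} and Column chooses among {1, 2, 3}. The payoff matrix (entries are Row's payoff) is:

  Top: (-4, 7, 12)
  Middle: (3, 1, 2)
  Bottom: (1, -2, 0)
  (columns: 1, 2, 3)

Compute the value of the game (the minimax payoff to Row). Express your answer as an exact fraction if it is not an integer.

Row minima: Top → -4, Middle → 1, Bottom → -2; maximin = 1.
Column maxima: 1 → 3, 2 → 7, 3 → 12; minimax = 3.
1 ≠ 3, so there is no saddle point; optimal play is mixed.
Bottom is strictly dominated by Middle, so Row never plays it.
3 is strictly dominated by 2 (it gives Row strictly more in every row), so Column never plays it.
On the remaining 2×2 (Top, Middle vs 1, 2):
Let Row play Top with probability p. Expected payoff against 1: (-4)p + 3(1−p) = −7p + 3; against 2: 7p + 1(1−p) = 6p + 1.
Setting these equal: −7p + 3 = 6p + 1 ⇒ −13p = -2 ⇒ p = 2/13, and the value is (-7)·(2/13) + 3 = 25/13.
For Column: with q = P(1), equating Top's and Middle's payoffs gives −11q + 7 = 2q + 1 ⇒ q = 6/13.

25/13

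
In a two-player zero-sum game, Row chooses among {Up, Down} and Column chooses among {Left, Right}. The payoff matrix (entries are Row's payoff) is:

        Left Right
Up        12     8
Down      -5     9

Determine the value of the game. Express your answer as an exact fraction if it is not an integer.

Row minima: Up → 8, Down → -5; maximin = 8.
Column maxima: Left → 12, Right → 9; minimax = 9.
8 ≠ 9, so there is no saddle point; optimal play is mixed.
Let Row play Up with probability p. Expected payoff against Left: 12p + (-5)(1−p) = 17p − 5; against Right: 8p + 9(1−p) = −p + 9.
Setting these equal: 17p − 5 = −p + 9 ⇒ 18p = 14 ⇒ p = 7/9, and the value is (17)·(7/9) − 5 = 74/9.
For Column: with q = P(Left), equating Up's and Down's payoffs gives 4q + 8 = −14q + 9 ⇒ q = 1/18.

74/9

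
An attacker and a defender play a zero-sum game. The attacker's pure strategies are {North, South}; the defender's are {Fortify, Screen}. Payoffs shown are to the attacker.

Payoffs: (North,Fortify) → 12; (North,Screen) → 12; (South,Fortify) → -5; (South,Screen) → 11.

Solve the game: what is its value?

Row minima: North → 12, South → -5; maximin = 12.
Column maxima: Fortify → 12, Screen → 12; minimax = 12.
Since maximin = minimax = 12, there is a saddle point and the value is 12.

12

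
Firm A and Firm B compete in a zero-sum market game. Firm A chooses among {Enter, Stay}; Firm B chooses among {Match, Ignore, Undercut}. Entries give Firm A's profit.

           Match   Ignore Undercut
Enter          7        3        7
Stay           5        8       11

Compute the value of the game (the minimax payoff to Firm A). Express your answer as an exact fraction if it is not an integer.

41/7

Row minima: Enter → 3, Stay → 5; maximin = 5.
Column maxima: Match → 7, Ignore → 8, Undercut → 11; minimax = 7.
5 ≠ 7, so there is no saddle point; optimal play is mixed.
Undercut is strictly dominated by Ignore (it gives Firm A strictly more in every row), so Firm B never plays it.
On the remaining 2×2 (Enter, Stay vs Match, Ignore):
Let Firm A play Enter with probability p. Expected payoff against Match: 7p + 5(1−p) = 2p + 5; against Ignore: 3p + 8(1−p) = −5p + 8.
Setting these equal: 2p + 5 = −5p + 8 ⇒ 7p = 3 ⇒ p = 3/7, and the value is (2)·(3/7) + 5 = 41/7.
For Firm B: with q = P(Match), equating Enter's and Stay's payoffs gives 4q + 3 = −3q + 8 ⇒ q = 5/7.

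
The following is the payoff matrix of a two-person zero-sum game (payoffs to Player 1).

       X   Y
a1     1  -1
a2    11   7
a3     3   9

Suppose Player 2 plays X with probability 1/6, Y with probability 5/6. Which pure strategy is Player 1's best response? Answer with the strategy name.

Expected payoff of a1: (1/6)·1 + (5/6)·(-1) = -2/3.
Expected payoff of a2: (1/6)·11 + (5/6)·7 = 23/3.
Expected payoff of a3: (1/6)·3 + (5/6)·9 = 8.
The largest is 8, so Player 1's best response is a3.

a3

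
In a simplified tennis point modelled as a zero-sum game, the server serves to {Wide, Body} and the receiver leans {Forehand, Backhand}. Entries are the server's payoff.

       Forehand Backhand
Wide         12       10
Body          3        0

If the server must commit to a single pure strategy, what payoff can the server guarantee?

10

Row minima: Wide → 10, Body → 0.
The best of these is 10.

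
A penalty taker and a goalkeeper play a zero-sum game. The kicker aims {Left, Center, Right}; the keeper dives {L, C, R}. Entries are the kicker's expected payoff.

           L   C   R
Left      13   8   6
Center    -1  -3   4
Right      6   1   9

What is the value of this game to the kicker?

33/5

Row minima: Left → 6, Center → -3, Right → 1; maximin = 6.
Column maxima: L → 13, C → 8, R → 9; minimax = 8.
6 ≠ 8, so there is no saddle point; optimal play is mixed.
Center is strictly dominated by Left, so the kicker never plays it.
L is strictly dominated by C (it gives the kicker strictly more in every row), so the keeper never plays it.
On the remaining 2×2 (Left, Right vs C, R):
Let the kicker play Left with probability p. Expected payoff against C: 8p + 1(1−p) = 7p + 1; against R: 6p + 9(1−p) = −3p + 9.
Setting these equal: 7p + 1 = −3p + 9 ⇒ 10p = 8 ⇒ p = 4/5, and the value is (7)·(4/5) + 1 = 33/5.
For the keeper: with q = P(C), equating Left's and Right's payoffs gives 2q + 6 = −8q + 9 ⇒ q = 3/10.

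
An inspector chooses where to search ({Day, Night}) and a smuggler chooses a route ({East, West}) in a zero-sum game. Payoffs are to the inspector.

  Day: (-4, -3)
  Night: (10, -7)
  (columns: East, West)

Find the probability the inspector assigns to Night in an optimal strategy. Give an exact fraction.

1/18

Row minima: Day → -4, Night → -7; maximin = -4.
Column maxima: East → 10, West → -3; minimax = -3.
-4 ≠ -3, so there is no saddle point; optimal play is mixed.
Let the inspector play Day with probability p. Expected payoff against East: (-4)p + 10(1−p) = −14p + 10; against West: (-3)p + (-7)(1−p) = 4p − 7.
Setting these equal: −14p + 10 = 4p − 7 ⇒ −18p = -17 ⇒ p = 17/18, and the value is (-14)·(17/18) + 10 = -29/9.
For the smuggler: with q = P(East), equating Day's and Night's payoffs gives −q − 3 = 17q − 7 ⇒ q = 2/9.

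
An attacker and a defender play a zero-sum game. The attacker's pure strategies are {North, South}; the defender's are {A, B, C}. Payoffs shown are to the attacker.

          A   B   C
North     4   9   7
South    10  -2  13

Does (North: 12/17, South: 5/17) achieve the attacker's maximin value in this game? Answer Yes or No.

Against A this mix gives (12/17)·4 + (5/17)·10 = 98/17.
Against B this mix gives (12/17)·9 + (5/17)·(-2) = 98/17.
Against C this mix gives (12/17)·7 + (5/17)·13 = 149/17.
All of the defender's active replies (A, B) yield 98/17, and no column does worse for the attacker. The mix makes the defender indifferent and guarantees 98/17, so it is optimal.

Yes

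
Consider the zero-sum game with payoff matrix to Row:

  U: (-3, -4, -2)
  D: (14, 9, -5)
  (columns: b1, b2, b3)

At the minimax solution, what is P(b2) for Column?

3/16

Row minima: U → -4, D → -5; maximin = -4.
Column maxima: b1 → 14, b2 → 9, b3 → -2; minimax = -2.
-4 ≠ -2, so there is no saddle point; optimal play is mixed.
b1 is strictly dominated by b2 (it gives Row strictly more in every row), so Column never plays it.
On the remaining 2×2 (U, D vs b2, b3):
Let Row play U with probability p. Expected payoff against b2: (-4)p + 9(1−p) = −13p + 9; against b3: (-2)p + (-5)(1−p) = 3p − 5.
Setting these equal: −13p + 9 = 3p − 5 ⇒ −16p = -14 ⇒ p = 7/8, and the value is (-13)·(7/8) + 9 = -19/8.
For Column: with q = P(b2), equating U's and D's payoffs gives −2q − 2 = 14q − 5 ⇒ q = 3/16.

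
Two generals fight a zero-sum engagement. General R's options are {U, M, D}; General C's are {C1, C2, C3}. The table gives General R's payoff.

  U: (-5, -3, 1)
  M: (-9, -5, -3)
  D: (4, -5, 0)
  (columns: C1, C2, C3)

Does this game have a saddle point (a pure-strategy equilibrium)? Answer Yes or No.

Row minima: U → -5, M → -9, D → -5; maximin = -5.
Column maxima: C1 → 4, C2 → -3, C3 → 1; minimax = -3.
-5 ≠ -3, so no pure-strategy equilibrium exists.

No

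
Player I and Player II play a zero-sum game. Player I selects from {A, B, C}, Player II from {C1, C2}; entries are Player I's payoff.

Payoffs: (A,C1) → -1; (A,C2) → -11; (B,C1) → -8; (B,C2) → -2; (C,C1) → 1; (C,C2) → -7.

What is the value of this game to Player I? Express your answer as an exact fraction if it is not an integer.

Row minima: A → -11, B → -8, C → -7; maximin = -7.
Column maxima: C1 → 1, C2 → -2; minimax = -2.
-7 ≠ -2, so there is no saddle point; optimal play is mixed.
A is strictly dominated by C, so Player I never plays it.
On the remaining 2×2 (B, C vs C1, C2):
Let Player I play B with probability p. Expected payoff against C1: (-8)p + 1(1−p) = −9p + 1; against C2: (-2)p + (-7)(1−p) = 5p − 7.
Setting these equal: −9p + 1 = 5p − 7 ⇒ −14p = -8 ⇒ p = 4/7, and the value is (-9)·(4/7) + 1 = -29/7.
For Player II: with q = P(C1), equating B's and C's payoffs gives −6q − 2 = 8q − 7 ⇒ q = 5/14.

-29/7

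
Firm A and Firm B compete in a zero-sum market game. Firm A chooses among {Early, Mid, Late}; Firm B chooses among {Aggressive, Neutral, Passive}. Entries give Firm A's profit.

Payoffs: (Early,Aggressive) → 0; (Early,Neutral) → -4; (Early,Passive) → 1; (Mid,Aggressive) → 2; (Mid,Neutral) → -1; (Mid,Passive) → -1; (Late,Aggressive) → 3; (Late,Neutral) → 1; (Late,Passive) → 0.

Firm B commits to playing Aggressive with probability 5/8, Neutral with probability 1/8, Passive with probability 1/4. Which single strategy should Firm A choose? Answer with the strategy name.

Late

Expected payoff of Early: (5/8)·0 + (1/8)·(-4) + (1/4)·1 = -1/4.
Expected payoff of Mid: (5/8)·2 + (1/8)·(-1) + (1/4)·(-1) = 7/8.
Expected payoff of Late: (5/8)·3 + (1/8)·1 + (1/4)·0 = 2.
The largest is 2, so Firm A's best response is Late.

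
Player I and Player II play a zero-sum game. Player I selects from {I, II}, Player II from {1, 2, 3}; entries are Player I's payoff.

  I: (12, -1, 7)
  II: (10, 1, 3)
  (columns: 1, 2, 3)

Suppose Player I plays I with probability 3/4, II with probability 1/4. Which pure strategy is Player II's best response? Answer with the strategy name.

2

If Player II plays 1, Player I's expected payoff is (3/4)·12 + (1/4)·10 = 23/2.
If Player II plays 2, Player I's expected payoff is (3/4)·(-1) + (1/4)·1 = -1/2.
If Player II plays 3, Player I's expected payoff is (3/4)·7 + (1/4)·3 = 6.
Player II minimizes Player I's payoff; the smallest is -1/2, so the best response is 2.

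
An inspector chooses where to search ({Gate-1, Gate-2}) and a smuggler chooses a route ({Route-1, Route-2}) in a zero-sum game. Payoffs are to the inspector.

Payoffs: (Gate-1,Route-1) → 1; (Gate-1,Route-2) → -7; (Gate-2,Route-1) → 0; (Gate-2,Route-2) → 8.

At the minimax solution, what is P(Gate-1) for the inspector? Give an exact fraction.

1/2

Row minima: Gate-1 → -7, Gate-2 → 0; maximin = 0.
Column maxima: Route-1 → 1, Route-2 → 8; minimax = 1.
0 ≠ 1, so there is no saddle point; optimal play is mixed.
Let the inspector play Gate-1 with probability p. Expected payoff against Route-1: 1p + 0(1−p) = p; against Route-2: (-7)p + 8(1−p) = −15p + 8.
Setting these equal: p = −15p + 8 ⇒ 16p = 8 ⇒ p = 1/2, and the value is (1)·(1/2) = 1/2.
For the smuggler: with q = P(Route-1), equating Gate-1's and Gate-2's payoffs gives 8q − 7 = −8q + 8 ⇒ q = 15/16.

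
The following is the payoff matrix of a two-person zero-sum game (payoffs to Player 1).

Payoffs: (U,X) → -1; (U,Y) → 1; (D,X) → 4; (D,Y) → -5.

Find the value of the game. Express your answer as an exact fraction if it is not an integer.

-1/11

Row minima: U → -1, D → -5; maximin = -1.
Column maxima: X → 4, Y → 1; minimax = 1.
-1 ≠ 1, so there is no saddle point; optimal play is mixed.
Let Player 1 play U with probability p. Expected payoff against X: (-1)p + 4(1−p) = −5p + 4; against Y: 1p + (-5)(1−p) = 6p − 5.
Setting these equal: −5p + 4 = 6p − 5 ⇒ −11p = -9 ⇒ p = 9/11, and the value is (-5)·(9/11) + 4 = -1/11.
For Player 2: with q = P(X), equating U's and D's payoffs gives −2q + 1 = 9q − 5 ⇒ q = 6/11.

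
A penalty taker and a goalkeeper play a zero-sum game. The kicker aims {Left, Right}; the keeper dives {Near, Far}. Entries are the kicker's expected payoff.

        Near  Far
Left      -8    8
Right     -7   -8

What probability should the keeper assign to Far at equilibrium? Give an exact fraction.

Row minima: Left → -8, Right → -8; maximin = -8.
Column maxima: Near → -7, Far → 8; minimax = -7.
-8 ≠ -7, so there is no saddle point; optimal play is mixed.
Let the kicker play Left with probability p. Expected payoff against Near: (-8)p + (-7)(1−p) = −p − 7; against Far: 8p + (-8)(1−p) = 16p − 8.
Setting these equal: −p − 7 = 16p − 8 ⇒ −17p = -1 ⇒ p = 1/17, and the value is (-1)·(1/17) − 7 = -120/17.
For the keeper: with q = P(Near), equating Left's and Right's payoffs gives −16q + 8 = q − 8 ⇒ q = 16/17.

1/17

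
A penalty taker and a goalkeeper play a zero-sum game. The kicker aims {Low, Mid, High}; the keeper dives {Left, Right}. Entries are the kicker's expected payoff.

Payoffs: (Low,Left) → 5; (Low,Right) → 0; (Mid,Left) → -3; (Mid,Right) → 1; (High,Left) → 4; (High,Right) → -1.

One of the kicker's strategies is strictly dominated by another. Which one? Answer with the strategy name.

Low gives a strictly higher payoff than High against every column: 5 > 4, 0 > -1.
So High is strictly dominated and the kicker never plays it.

High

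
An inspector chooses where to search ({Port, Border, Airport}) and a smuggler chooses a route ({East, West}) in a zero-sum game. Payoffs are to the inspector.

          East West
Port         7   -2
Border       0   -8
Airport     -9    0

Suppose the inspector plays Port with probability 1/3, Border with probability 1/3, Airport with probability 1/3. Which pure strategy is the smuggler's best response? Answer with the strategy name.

If the smuggler plays East, the inspector's expected payoff is (1/3)·7 + (1/3)·0 + (1/3)·(-9) = -2/3.
If the smuggler plays West, the inspector's expected payoff is (1/3)·(-2) + (1/3)·(-8) + (1/3)·0 = -10/3.
The smuggler minimizes the inspector's payoff; the smallest is -10/3, so the best response is West.

West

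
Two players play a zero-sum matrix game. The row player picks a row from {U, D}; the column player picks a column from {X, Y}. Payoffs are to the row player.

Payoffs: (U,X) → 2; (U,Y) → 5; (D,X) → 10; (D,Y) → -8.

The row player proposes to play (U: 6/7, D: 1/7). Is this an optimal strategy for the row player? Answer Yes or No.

Yes

Against X this mix gives (6/7)·2 + (1/7)·10 = 22/7.
Against Y this mix gives (6/7)·5 + (1/7)·(-8) = 22/7.
All of the column player's active replies (X, Y) yield 22/7, and no column does worse for the row player. The mix makes the column player indifferent and guarantees 22/7, so it is optimal.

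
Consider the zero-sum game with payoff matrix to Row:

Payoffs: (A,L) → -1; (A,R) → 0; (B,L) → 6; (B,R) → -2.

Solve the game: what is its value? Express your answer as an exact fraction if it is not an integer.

-2/9

Row minima: A → -1, B → -2; maximin = -1.
Column maxima: L → 6, R → 0; minimax = 0.
-1 ≠ 0, so there is no saddle point; optimal play is mixed.
Let Row play A with probability p. Expected payoff against L: (-1)p + 6(1−p) = −7p + 6; against R: 0p + (-2)(1−p) = 2p − 2.
Setting these equal: −7p + 6 = 2p − 2 ⇒ −9p = -8 ⇒ p = 8/9, and the value is (-7)·(8/9) + 6 = -2/9.
For Column: with q = P(L), equating A's and B's payoffs gives −q = 8q − 2 ⇒ q = 2/9.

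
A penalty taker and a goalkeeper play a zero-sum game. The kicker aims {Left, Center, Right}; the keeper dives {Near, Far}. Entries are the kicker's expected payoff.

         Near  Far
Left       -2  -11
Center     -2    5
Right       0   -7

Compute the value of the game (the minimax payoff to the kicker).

Row minima: Left → -11, Center → -2, Right → -7; maximin = -2.
Column maxima: Near → 0, Far → 5; minimax = 0.
-2 ≠ 0, so there is no saddle point; optimal play is mixed.
Left is strictly dominated by Right, so the kicker never plays it.
On the remaining 2×2 (Center, Right vs Near, Far):
Let the kicker play Center with probability p. Expected payoff against Near: (-2)p + 0(1−p) = −2p; against Far: 5p + (-7)(1−p) = 12p − 7.
Setting these equal: −2p = 12p − 7 ⇒ −14p = -7 ⇒ p = 1/2, and the value is (-2)·(1/2) = -1.
For the keeper: with q = P(Near), equating Center's and Right's payoffs gives −7q + 5 = 7q − 7 ⇒ q = 6/7.

-1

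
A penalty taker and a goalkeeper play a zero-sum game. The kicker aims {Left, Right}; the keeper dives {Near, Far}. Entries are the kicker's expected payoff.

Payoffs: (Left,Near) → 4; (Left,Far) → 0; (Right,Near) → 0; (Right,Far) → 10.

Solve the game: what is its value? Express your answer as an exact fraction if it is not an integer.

Row minima: Left → 0, Right → 0; maximin = 0.
Column maxima: Near → 4, Far → 10; minimax = 4.
0 ≠ 4, so there is no saddle point; optimal play is mixed.
Let the kicker play Left with probability p. Expected payoff against Near: 4p + 0(1−p) = 4p; against Far: 0p + 10(1−p) = −10p + 10.
Setting these equal: 4p = −10p + 10 ⇒ 14p = 10 ⇒ p = 5/7, and the value is (4)·(5/7) = 20/7.
For the keeper: with q = P(Near), equating Left's and Right's payoffs gives 4q = −10q + 10 ⇒ q = 5/7.

20/7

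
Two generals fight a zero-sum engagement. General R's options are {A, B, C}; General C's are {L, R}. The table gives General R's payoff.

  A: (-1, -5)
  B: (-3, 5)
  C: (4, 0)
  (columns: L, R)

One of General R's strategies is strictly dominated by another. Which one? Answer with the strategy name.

A

C gives a strictly higher payoff than A against every column: 4 > -1, 0 > -5.
So A is strictly dominated and General R never plays it.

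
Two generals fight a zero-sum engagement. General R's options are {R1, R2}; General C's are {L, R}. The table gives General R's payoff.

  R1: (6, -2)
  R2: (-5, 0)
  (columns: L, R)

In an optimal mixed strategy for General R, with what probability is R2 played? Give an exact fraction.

8/13

Row minima: R1 → -2, R2 → -5; maximin = -2.
Column maxima: L → 6, R → 0; minimax = 0.
-2 ≠ 0, so there is no saddle point; optimal play is mixed.
Let General R play R1 with probability p. Expected payoff against L: 6p + (-5)(1−p) = 11p − 5; against R: (-2)p + 0(1−p) = −2p.
Setting these equal: 11p − 5 = −2p ⇒ 13p = 5 ⇒ p = 5/13, and the value is (11)·(5/13) − 5 = -10/13.
For General C: with q = P(L), equating R1's and R2's payoffs gives 8q − 2 = −5q ⇒ q = 2/13.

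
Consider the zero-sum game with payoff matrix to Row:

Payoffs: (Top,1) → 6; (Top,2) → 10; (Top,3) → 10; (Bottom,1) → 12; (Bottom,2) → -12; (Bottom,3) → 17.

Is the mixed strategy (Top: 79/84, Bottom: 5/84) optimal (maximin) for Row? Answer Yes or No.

Against 1 this mix gives (79/84)·6 + (5/84)·12 = 89/14.
Against 2 this mix gives (79/84)·10 + (5/84)·(-12) = 365/42.
Against 3 this mix gives (79/84)·10 + (5/84)·17 = 125/12.
Column will play 1, holding Row to 89/14. Shifting weight toward the row that does better against 1 would raise this floor (the equalizing mix achieves 48/7 against both 1 and 2), so the proposed strategy is not optimal.

No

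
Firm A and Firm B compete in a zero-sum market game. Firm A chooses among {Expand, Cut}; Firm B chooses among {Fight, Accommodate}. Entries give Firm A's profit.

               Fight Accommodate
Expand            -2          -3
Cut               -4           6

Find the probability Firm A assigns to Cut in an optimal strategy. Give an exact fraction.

Row minima: Expand → -3, Cut → -4; maximin = -3.
Column maxima: Fight → -2, Accommodate → 6; minimax = -2.
-3 ≠ -2, so there is no saddle point; optimal play is mixed.
Let Firm A play Expand with probability p. Expected payoff against Fight: (-2)p + (-4)(1−p) = 2p − 4; against Accommodate: (-3)p + 6(1−p) = −9p + 6.
Setting these equal: 2p − 4 = −9p + 6 ⇒ 11p = 10 ⇒ p = 10/11, and the value is (2)·(10/11) − 4 = -24/11.
For Firm B: with q = P(Fight), equating Expand's and Cut's payoffs gives q − 3 = −10q + 6 ⇒ q = 9/11.

1/11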